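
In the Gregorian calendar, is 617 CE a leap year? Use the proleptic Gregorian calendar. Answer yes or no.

no

617 is not divisible by 4, so it is a common year.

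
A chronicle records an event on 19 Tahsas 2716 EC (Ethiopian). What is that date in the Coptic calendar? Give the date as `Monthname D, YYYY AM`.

The source date corresponds to 4 January 2724 in the Gregorian calendar (JDN 2715983).
That day falls on 19 Koiak 2440 AM in the Coptic calendar.

Koiak 19, 2440 AM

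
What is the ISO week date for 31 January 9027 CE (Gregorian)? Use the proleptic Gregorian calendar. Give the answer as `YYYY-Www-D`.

9027-W05-3

The weekday is Wednesday (ISO weekday 3).
That Wednesday belongs to ISO week 5 of ISO year 9027.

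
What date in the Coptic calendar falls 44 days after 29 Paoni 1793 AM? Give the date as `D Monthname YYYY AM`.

13 Mesori 1793 AM

The starting date is JDN 2479856; 2479856 + 44 = 2479900.
JDN 2479900 corresponds to 13 Mesori 1793 AM.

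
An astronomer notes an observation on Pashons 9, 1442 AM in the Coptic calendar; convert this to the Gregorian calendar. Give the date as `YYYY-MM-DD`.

1726-05-15

Both dates share Julian Day Number 2351603; in the Gregorian calendar that is 15 May 1726 CE.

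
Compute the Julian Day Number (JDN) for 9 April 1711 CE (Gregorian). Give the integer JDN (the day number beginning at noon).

JDN 2451545 is 1 January 2000 CE (Gregorian); the target day is −105457 days from there, so JDN = 2346088.

2346088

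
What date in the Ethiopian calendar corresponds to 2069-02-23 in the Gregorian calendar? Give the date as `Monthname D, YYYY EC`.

Julian Day Number of the source date = 2476801.
Converting JDN 2476801 to the Ethiopian calendar gives 16 Yekatit 2061 EC.

Yekatit 16, 2061 EC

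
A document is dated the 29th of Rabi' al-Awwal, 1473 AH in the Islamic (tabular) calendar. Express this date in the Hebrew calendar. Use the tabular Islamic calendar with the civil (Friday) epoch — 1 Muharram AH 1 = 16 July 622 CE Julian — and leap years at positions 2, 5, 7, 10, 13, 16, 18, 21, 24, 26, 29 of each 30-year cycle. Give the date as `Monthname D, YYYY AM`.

Kislev 29, 5811 AM

Julian Day Number of the source date = 2470155.
Converting JDN 2470155 to the Hebrew calendar gives 29 Kislev 5811 AM.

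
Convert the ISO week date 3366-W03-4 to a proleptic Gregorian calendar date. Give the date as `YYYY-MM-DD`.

ISO week 1 of 3366 is the week containing the first Thursday of 3366.
Week 3, day 4 (Thursday) lands on 3366-01-16.

3366-01-16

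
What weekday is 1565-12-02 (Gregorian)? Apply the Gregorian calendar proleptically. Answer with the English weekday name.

Since JDN mod 7 = 3 (0 = Monday), the day is Thursday.

Thursday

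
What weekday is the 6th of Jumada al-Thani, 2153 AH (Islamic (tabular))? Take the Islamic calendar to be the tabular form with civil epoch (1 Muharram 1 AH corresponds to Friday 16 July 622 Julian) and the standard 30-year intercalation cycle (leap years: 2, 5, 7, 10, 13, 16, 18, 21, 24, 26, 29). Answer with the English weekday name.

This is JDN 2711190 (20 November 2710 Gregorian).
JDN 2711190 mod 7 = 6, and JDN 0 was a Monday, so this is a Sunday.

Sunday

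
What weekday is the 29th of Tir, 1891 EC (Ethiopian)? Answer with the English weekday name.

Sunday

This is JDN 2414691 (5 February 1899 Gregorian).
Since JDN mod 7 = 6 (0 = Monday), the day is Sunday.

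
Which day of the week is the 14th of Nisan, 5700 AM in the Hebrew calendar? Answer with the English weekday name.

In the Gregorian calendar this is 22 April 1940 (JDN 2429742).
2429742 ≡ 0 (mod 7); counting from Monday = 0 gives Monday.

Monday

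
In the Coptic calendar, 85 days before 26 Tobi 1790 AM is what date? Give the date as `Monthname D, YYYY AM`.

Hathor 1, 1790 AM

The starting date is JDN 2478607; 2478607 − 85 = 2478522.
JDN 2478522 corresponds to Hathor 1, 1790 AM.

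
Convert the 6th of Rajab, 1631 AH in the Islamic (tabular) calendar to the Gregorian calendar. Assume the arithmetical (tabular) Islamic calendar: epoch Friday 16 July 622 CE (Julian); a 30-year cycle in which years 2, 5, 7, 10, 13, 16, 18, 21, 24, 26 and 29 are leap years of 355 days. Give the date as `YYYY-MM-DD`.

2204-07-05

Both dates share Julian Day Number 2526240; in the Gregorian calendar that is 5 July 2204 CE.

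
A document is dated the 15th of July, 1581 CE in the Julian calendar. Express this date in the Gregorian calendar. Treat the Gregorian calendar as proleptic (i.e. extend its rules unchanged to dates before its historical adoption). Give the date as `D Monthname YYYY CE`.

25 July 1581 CE

At this point the Julian calendar is 10 days behind the Gregorian.
15 July 1581 Julian + 10 days → 25 July 1581 Gregorian.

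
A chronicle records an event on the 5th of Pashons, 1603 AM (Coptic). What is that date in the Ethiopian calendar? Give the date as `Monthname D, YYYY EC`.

Julian Day Number of the source date = 2410404.
Converting JDN 2410404 to the Ethiopian calendar gives 5 Ginbot 1879 EC.

Ginbot 5, 1879 EC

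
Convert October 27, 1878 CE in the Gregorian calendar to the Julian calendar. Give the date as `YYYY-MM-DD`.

For dates in this range the Gregorian date is 12 days ahead of the Julian.
27 October 1878 Gregorian − 12 days → 15 October 1878 Julian.

1878-10-15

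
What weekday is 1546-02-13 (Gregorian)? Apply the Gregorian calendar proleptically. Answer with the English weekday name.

JDN 2285768 mod 7 = 2, and JDN 0 was a Monday, so this is a Wednesday.

Wednesday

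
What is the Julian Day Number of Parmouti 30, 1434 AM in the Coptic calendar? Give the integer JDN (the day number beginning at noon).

Equivalently 6 May 1718 (Gregorian).
JDN 2400001 is 17 November 1858 CE (Gregorian), MJD 0; the target day is −51329 days from there, so JDN = 2348672.

2348672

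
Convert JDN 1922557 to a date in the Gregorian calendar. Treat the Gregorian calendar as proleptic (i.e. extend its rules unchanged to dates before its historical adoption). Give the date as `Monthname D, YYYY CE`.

September 6, 551 CE

JDN 2451545 is 1 Jan 2000; 1922557 is −528988 days from there.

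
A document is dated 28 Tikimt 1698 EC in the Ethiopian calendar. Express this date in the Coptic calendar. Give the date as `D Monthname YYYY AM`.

28 Paopi 1422 AM

Julian Day Number of the source date = 2344107.
Converting JDN 2344107 to the Coptic calendar gives 28 Paopi 1422 AM.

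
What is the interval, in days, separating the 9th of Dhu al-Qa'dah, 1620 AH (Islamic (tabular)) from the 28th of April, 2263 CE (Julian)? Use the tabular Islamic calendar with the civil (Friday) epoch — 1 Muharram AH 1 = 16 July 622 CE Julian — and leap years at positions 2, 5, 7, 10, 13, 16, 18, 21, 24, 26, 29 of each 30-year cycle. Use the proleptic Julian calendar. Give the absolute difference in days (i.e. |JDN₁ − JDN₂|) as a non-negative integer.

25273

JDN of the first date = 2522463.
JDN of the second date = 2547736.
|2547736 − 2522463| = 25273.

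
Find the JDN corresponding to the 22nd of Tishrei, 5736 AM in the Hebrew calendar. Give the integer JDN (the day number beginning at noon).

2442683

In the Gregorian calendar the same day is 27 September 1975.
JDN 2400001 is 17 November 1858 CE (Gregorian), MJD 0; the target day is +42682 days from there, so JDN = 2442683.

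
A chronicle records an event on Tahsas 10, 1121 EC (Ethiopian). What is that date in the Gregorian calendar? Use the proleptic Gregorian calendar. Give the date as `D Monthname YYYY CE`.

Julian Day Number of the source date = 2133400.
Converting JDN 2133400 to the Gregorian calendar gives 13 December 1128 CE.

13 December 1128 CE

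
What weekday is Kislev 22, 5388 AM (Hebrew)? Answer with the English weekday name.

Tuesday

In the Gregorian calendar this is 30 November 1627 (JDN 2315643).
JDN 2315643 mod 7 = 1, and JDN 0 was a Monday, so this is a Tuesday.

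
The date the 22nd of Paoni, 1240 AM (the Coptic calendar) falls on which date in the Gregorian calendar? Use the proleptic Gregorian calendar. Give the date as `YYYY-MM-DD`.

1524-06-26

Julian Day Number of the source date = 2277866.
Converting JDN 2277866 to the Gregorian calendar gives 26 June 1524 CE.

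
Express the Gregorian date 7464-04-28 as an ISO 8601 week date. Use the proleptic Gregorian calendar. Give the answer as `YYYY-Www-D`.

The weekday is Thursday (ISO weekday 4).
That Thursday belongs to ISO week 17 of ISO year 7464.

7464-W17-4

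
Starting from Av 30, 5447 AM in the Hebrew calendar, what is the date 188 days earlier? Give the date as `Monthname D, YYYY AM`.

Counting 188 days back from JDN 2337445 reaches JDN 2337257, which is Shevat 19, 5447 AM.

Shevat 19, 5447 AM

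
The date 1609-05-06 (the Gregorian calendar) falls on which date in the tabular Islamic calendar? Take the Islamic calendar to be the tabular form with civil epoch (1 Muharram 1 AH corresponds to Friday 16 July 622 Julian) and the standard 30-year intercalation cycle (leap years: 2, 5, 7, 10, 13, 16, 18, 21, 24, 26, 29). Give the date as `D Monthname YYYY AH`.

Julian Day Number of the source date = 2308861.
Converting JDN 2308861 to the tabular Islamic calendar gives 1 Safar 1018 AH.

1 Safar 1018 AH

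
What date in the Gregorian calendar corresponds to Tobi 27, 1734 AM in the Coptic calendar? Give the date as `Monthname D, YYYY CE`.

February 4, 2018 CE

Both dates share Julian Day Number 2458154; in the Gregorian calendar that is 4 February 2018 CE.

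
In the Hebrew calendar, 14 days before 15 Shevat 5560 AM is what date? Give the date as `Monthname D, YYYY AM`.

JDN of 15 Shevat 5560 AM = 2378537.
2378537 − 14 = 2378523.
JDN 2378523 in the Hebrew calendar is Shevat 1, 5560 AM.

Shevat 1, 5560 AM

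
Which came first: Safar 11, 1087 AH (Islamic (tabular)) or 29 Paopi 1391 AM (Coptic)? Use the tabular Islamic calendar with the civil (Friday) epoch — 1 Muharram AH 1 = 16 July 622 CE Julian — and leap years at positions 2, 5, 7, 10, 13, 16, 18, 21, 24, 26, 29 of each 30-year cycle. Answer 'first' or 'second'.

second

First date → JDN 2333322; second date → JDN 2332785.
JDN 2332785 < JDN 2333322, so the second date is earlier.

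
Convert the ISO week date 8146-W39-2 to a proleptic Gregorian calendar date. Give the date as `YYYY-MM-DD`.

8146-09-27

ISO week 1 of 8146 is the week containing the first Thursday of 8146.
Week 39, day 2 (Tuesday) lands on 8146-09-27.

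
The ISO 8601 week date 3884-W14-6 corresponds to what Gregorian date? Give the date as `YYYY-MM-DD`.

ISO week 1 of 3884 is the week containing the first Thursday of 3884.
Week 14, day 6 (Saturday) lands on 3884-04-05.

3884-04-05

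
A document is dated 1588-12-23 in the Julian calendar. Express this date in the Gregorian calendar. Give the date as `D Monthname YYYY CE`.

The Julian–Gregorian offset here is 10 days (Julian trailing).
23 December 1588 Julian + 10 days → 2 January 1589 Gregorian.

2 January 1589 CE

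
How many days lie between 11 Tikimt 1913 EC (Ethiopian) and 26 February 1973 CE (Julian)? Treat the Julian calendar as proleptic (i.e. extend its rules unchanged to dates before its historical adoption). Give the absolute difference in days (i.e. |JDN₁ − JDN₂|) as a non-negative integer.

19134

First date → JDN 2422619; second date → JDN 2441753.
The interval is |2422619 − 2441753| = 19134 days.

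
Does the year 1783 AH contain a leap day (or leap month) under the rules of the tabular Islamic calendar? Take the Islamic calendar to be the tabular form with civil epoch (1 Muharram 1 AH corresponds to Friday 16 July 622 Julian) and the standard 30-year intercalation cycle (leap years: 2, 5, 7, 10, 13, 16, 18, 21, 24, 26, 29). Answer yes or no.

Year 1783 AH is year 13 of its 30-year cycle; leap positions are 2, 5, 7, 10, 13, 16, 18, 21, 24, 26, 29, so it is a leap year (355 days).

yes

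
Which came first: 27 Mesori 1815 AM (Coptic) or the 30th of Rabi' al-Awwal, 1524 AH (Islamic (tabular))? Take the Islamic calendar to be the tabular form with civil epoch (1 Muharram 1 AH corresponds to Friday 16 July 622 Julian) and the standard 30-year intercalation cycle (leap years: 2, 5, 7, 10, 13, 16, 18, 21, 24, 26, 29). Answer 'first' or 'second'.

first

Converting both to JDN: 2487949 vs 2488228; the smaller is the first.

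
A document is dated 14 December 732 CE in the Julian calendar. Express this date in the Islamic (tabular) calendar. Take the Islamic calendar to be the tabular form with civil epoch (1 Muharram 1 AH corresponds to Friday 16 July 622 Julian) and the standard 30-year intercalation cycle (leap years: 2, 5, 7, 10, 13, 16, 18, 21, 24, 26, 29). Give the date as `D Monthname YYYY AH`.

The source date corresponds to 18 December 732 in the proleptic Gregorian calendar (JDN 1988769).
That day falls on 21 Shawwal 114 AH in the tabular Islamic calendar.

21 Shawwal 114 AH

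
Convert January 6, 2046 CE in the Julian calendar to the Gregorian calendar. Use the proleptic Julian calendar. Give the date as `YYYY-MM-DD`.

2046-01-19

The Julian–Gregorian offset here is 13 days (Julian trailing).
6 January 2046 Julian + 13 days → 19 January 2046 Gregorian.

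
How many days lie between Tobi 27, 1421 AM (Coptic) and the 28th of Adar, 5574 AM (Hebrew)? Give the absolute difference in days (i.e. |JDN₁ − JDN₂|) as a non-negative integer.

First date → JDN 2343831; second date → JDN 2383688.
The interval is |2343831 − 2383688| = 39857 days.

39857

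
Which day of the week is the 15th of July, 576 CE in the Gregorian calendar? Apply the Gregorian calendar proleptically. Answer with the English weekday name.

Monday

Since JDN mod 7 = 0 (0 = Monday), the day is Monday.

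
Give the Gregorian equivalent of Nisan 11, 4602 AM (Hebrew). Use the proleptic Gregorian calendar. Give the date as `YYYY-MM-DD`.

0842-03-30

Both dates share Julian Day Number 2028683; in the Gregorian calendar that is 30 March 842 CE.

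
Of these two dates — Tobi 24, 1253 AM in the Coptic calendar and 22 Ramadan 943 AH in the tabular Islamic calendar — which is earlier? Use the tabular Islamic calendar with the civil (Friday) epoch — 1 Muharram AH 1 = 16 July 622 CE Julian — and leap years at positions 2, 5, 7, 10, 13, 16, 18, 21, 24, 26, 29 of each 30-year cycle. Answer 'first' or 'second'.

first

Converting both to JDN: 2282466 vs 2282510; the smaller is the first.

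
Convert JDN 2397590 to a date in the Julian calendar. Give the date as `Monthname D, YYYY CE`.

March 30, 1852 CE

The Gregorian equivalent of JDN 2397590 is 11 April 1852.
In the Julian calendar that day is March 30, 1852 CE.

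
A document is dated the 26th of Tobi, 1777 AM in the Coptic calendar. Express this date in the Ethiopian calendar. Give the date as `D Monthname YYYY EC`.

26 Tir 2053 EC

The source date corresponds to 3 February 2061 in the Gregorian calendar (JDN 2473859).
That day falls on 26 Tir 2053 EC in the Ethiopian calendar.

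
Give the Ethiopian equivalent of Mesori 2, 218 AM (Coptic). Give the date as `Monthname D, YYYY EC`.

The source date corresponds to 28 July 502 in the proleptic Gregorian calendar (JDN 1904620).
That day falls on 2 Nehase 494 EC in the Ethiopian calendar.

Nehase 2, 494 EC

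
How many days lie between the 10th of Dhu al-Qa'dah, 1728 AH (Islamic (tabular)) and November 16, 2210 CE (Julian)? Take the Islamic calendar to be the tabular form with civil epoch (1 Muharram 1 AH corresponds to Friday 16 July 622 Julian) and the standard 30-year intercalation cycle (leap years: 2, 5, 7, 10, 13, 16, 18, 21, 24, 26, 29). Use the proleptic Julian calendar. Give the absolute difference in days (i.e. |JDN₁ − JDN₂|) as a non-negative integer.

First date → JDN 2560735; second date → JDN 2528580.
The interval is |2560735 − 2528580| = 32155 days.

32155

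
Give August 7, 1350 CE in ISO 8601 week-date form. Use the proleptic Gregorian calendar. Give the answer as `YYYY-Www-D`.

1350-W32-5

The weekday is Friday (ISO weekday 5).
That Friday belongs to ISO week 32 of ISO year 1350.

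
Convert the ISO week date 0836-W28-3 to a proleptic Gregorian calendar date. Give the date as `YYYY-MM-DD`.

0836-07-09

ISO week 1 of 836 is the week containing the first Thursday of 836.
Week 28, day 3 (Wednesday) lands on 0836-07-09.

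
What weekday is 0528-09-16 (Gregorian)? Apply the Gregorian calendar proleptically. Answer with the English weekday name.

1914167 ≡ 3 (mod 7); counting from Monday = 0 gives Thursday.

Thursday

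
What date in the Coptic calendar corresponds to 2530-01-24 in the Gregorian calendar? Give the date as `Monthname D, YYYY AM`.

Tobi 12, 2246 AM

Julian Day Number of the source date = 2645147.
Converting JDN 2645147 to the Coptic calendar gives 12 Tobi 2246 AM.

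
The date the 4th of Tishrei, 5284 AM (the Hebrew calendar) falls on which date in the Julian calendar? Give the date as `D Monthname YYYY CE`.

Both dates share Julian Day Number 2277589; in the Julian calendar that is 13 September 1523 CE.

13 September 1523 CE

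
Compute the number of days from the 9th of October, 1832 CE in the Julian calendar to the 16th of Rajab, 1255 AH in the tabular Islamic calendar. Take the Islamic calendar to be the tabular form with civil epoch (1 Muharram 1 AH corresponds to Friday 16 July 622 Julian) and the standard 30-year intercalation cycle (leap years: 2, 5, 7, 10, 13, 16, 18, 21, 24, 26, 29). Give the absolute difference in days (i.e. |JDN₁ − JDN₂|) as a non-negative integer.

2530

First date → JDN 2390478; second date → JDN 2393008.
The interval is |2390478 − 2393008| = 2530 days.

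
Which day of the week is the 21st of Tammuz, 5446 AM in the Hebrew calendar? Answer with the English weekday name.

Saturday

Equivalently 13 July 1686 Gregorian, JDN 2337053.
2337053 ≡ 5 (mod 7); counting from Monday = 0 gives Saturday.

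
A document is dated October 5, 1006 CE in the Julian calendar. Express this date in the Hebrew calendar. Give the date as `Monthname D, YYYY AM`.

Cheshvan 10, 4767 AM

Julian Day Number of the source date = 2088777.
Converting JDN 2088777 to the Hebrew calendar gives 10 Cheshvan 4767 AM.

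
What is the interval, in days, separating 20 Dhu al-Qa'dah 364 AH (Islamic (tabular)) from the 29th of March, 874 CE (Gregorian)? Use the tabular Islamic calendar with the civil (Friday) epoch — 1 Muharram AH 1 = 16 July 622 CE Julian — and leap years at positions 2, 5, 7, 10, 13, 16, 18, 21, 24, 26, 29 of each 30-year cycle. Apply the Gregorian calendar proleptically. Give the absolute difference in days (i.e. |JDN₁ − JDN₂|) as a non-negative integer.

37019

JDN of the first date = 2077389.
JDN of the second date = 2040370.
|2040370 − 2077389| = 37019.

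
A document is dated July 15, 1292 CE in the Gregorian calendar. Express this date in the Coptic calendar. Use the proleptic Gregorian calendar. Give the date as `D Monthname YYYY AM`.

Julian Day Number of the source date = 2193150.
Converting JDN 2193150 to the Coptic calendar gives 14 Epip 1008 AM.

14 Epip 1008 AM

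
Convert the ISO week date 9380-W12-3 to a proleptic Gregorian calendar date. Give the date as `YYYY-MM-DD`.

ISO week 1 of 9380 is the week containing the first Thursday of 9380.
Week 12, day 3 (Wednesday) lands on 9380-03-22.

9380-03-22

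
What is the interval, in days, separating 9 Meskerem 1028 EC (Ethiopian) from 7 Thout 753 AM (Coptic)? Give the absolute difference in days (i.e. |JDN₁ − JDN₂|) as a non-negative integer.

363

First date → JDN 2099341; second date → JDN 2099704.
The interval is |2099341 − 2099704| = 363 days.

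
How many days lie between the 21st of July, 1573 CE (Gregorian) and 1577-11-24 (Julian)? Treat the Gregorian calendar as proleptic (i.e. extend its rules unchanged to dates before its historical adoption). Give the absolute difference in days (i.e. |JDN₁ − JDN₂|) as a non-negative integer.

JDN of the first date = 2295788.
JDN of the second date = 2297385.
|2297385 − 2295788| = 1597.

1597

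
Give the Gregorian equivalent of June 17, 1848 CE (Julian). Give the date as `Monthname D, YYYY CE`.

For dates in this range the Gregorian date is 12 days ahead of the Julian.
17 June 1848 Julian + 12 days → 29 June 1848 Gregorian.

June 29, 1848 CE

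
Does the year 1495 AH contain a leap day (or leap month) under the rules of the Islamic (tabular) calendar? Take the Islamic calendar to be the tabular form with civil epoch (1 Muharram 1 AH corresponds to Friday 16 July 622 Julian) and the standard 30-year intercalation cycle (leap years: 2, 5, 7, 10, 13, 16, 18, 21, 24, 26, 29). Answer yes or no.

no

Year 1495 AH is year 25 of its 30-year cycle; leap positions are 2, 5, 7, 10, 13, 16, 18, 21, 24, 26, 29, so it is a common year (354 days).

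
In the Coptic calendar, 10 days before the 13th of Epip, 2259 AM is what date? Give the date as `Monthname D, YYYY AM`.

Epip 3, 2259 AM

JDN of the 13th of Epip, 2259 AM = 2650076.
2650076 − 10 = 2650066.
JDN 2650066 in the Coptic calendar is Epip 3, 2259 AM.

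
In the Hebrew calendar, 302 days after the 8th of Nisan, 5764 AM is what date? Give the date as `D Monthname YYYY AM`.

The starting date is JDN 2453095; 2453095 + 302 = 2453397.
JDN 2453397 corresponds to 16 Shevat 5765 AM.

16 Shevat 5765 AM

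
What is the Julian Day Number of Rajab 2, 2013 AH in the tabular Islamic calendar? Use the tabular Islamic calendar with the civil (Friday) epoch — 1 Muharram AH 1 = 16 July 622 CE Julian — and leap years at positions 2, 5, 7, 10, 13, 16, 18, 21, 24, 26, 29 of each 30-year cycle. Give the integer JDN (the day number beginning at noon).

2661604

Equivalently 14 February 2575 (Gregorian).
JDN 2451545 is 1 January 2000 CE (Gregorian); the target day is +210059 days from there, so JDN = 2661604.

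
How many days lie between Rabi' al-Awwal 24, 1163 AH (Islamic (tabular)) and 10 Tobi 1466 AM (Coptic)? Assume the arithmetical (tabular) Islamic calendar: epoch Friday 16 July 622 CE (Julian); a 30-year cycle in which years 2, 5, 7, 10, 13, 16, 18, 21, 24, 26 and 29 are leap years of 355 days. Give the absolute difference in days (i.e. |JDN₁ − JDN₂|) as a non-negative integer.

46

First date → JDN 2360296; second date → JDN 2360250.
The interval is |2360296 − 2360250| = 46 days.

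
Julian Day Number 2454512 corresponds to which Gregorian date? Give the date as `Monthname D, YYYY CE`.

February 15, 2008 CE

Counting from JDN 2299161 = 15 Oct 1582 gives an offset of 155351 days.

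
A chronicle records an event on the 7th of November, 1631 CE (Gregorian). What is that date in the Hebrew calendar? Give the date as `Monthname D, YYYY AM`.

Cheshvan 12, 5392 AM

Julian Day Number of the source date = 2317081.
Converting JDN 2317081 to the Hebrew calendar gives 12 Cheshvan 5392 AM.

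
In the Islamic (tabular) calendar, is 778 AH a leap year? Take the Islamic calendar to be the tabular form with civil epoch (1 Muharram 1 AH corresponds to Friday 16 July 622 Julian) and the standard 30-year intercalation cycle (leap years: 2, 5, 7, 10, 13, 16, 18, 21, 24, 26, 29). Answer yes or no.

Year 778 AH is year 28 of its 30-year cycle; leap positions are 2, 5, 7, 10, 13, 16, 18, 21, 24, 26, 29, so it is a common year (354 days).

no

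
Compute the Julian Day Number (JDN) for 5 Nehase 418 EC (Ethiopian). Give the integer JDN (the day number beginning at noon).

1876864

In the proleptic Gregorian calendar the same day is 30 July 426.
JDN 2400001 is 17 November 1858 CE (Gregorian), MJD 0; the target day is −523137 days from there, so JDN = 1876864.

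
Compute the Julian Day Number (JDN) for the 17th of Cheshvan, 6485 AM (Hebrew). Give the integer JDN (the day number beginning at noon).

2716280

In the Gregorian calendar the same day is 27 October 2724.
JDN 2400001 is 17 November 1858 CE (Gregorian), MJD 0; the target day is +316279 days from there, so JDN = 2716280.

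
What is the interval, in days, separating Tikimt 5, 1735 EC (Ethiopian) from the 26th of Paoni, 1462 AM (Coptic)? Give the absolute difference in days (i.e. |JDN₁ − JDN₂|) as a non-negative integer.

1357

First date → JDN 2357598; second date → JDN 2358955.
The interval is |2357598 − 2358955| = 1357 days.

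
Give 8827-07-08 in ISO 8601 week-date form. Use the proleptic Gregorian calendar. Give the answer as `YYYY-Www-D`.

8827-W27-4

The weekday is Thursday (ISO weekday 4).
That Thursday belongs to ISO week 27 of ISO year 8827.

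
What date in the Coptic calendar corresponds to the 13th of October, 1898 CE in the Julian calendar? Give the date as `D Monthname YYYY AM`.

16 Paopi 1615 AM

Julian Day Number of the source date = 2414588.
Converting JDN 2414588 to the Coptic calendar gives 16 Paopi 1615 AM.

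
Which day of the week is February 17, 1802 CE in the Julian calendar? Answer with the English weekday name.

Monday

Equivalently 1 March 1802 Gregorian, JDN 2379286.
Since JDN mod 7 = 0 (0 = Monday), the day is Monday.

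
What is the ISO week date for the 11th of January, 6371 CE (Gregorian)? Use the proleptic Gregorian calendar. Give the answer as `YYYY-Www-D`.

6371-W02-1

The weekday is Monday (ISO weekday 1).
That Monday belongs to ISO week 2 of ISO year 6371.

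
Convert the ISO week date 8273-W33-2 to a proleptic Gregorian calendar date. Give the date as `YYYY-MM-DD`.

ISO week 1 of 8273 is the week containing the first Thursday of 8273.
Week 33, day 2 (Tuesday) lands on 8273-08-12.

8273-08-12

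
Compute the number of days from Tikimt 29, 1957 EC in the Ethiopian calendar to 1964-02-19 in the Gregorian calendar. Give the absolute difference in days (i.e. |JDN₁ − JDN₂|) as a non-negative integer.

JDN of the first date = 2438708.
JDN of the second date = 2438445.
|2438445 − 2438708| = 263.

263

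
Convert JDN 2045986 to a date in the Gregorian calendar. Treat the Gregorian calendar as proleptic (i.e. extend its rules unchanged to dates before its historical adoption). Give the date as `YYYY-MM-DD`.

JDN 2451545 is 1 Jan 2000; 2045986 is −405559 days from there.

0889-08-13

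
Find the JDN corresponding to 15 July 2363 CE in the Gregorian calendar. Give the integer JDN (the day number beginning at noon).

2584323

JDN 2451545 is 1 January 2000 CE (Gregorian); the target day is +132778 days from there, so JDN = 2584323.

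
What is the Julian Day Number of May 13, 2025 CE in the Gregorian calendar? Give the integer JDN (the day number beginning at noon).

2460809

JDN 2400001 is 17 November 1858 CE (Gregorian), MJD 0; the target day is +60808 days from there, so JDN = 2460809.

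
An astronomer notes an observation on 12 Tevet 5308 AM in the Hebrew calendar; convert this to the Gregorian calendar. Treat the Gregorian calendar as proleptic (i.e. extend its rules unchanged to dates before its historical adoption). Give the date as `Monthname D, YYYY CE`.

Julian Day Number of the source date = 2286457.
Converting JDN 2286457 to the Gregorian calendar gives 3 January 1548 CE.

January 3, 1548 CE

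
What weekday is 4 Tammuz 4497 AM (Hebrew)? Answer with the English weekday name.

Friday

This is JDN 1990405 (11 June 737 Gregorian).
JDN 1990405 mod 7 = 4, and JDN 0 was a Monday, so this is a Friday.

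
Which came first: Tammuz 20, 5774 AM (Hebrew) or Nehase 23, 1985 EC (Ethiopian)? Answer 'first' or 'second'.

second

The two dates have Julian Day Numbers 2456857 and 2449229 respectively.
Since 2449229 < 2456857, the second date comes first.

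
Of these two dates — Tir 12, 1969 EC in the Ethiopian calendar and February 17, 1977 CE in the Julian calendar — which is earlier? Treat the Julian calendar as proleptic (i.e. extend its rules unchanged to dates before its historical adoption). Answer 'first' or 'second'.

first

Converting both to JDN: 2443164 vs 2443205; the smaller is the first.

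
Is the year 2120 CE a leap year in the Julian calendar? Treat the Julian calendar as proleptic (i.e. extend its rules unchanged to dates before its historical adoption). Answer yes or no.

2120 mod 4 = 0, so it is a leap year in the Julian calendar.

yes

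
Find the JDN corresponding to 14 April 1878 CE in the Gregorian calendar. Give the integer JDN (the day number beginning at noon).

2407089

JDN 2451545 is 1 January 2000 CE (Gregorian); the target day is −44456 days from there, so JDN = 2407089.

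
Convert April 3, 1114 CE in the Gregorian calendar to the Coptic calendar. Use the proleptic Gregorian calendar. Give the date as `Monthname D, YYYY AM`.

Julian Day Number of the source date = 2128032.
Converting JDN 2128032 to the Coptic calendar gives 1 Parmouti 830 AM.

Parmouti 1, 830 AM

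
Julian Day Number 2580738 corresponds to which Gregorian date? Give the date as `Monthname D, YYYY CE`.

September 20, 2353 CE

JDN 2451545 is 1 Jan 2000; 2580738 is +129193 days from there.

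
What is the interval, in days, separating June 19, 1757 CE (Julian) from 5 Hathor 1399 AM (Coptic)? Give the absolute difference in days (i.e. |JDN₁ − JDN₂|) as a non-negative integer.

27259

First date → JDN 2362972; second date → JDN 2335713.
The interval is |2362972 − 2335713| = 27259 days.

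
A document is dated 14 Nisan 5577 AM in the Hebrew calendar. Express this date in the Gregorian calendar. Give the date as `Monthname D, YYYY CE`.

March 31, 1817 CE

Julian Day Number of the source date = 2384795.
Converting JDN 2384795 to the Gregorian calendar gives 31 March 1817 CE.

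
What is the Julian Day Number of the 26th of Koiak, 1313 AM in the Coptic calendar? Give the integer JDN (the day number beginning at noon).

2304353

In the Gregorian calendar the same day is 1 January 1597.
JDN 2400001 is 17 November 1858 CE (Gregorian), MJD 0; the target day is −95648 days from there, so JDN = 2304353.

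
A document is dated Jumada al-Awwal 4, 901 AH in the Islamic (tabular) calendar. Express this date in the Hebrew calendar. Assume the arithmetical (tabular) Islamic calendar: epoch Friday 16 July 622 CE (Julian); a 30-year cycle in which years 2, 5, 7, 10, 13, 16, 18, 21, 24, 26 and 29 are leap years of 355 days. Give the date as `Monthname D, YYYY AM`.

Shevat 5, 5256 AM

Julian Day Number of the source date = 2267491.
Converting JDN 2267491 to the Hebrew calendar gives 5 Shevat 5256 AM.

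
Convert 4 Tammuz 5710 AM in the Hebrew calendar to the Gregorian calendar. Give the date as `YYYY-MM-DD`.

Julian Day Number of the source date = 2433452.
Converting JDN 2433452 to the Gregorian calendar gives 19 June 1950 CE.

1950-06-19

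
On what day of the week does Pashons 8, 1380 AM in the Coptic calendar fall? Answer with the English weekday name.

This is JDN 2328957 (13 May 1664 Gregorian).
JDN 2328957 mod 7 = 1, and JDN 0 was a Monday, so this is a Tuesday.

Tuesday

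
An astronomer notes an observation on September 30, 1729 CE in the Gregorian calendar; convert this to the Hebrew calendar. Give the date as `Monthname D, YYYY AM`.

Julian Day Number of the source date = 2352837.
Converting JDN 2352837 to the Hebrew calendar gives 7 Tishrei 5490 AM.

Tishrei 7, 5490 AM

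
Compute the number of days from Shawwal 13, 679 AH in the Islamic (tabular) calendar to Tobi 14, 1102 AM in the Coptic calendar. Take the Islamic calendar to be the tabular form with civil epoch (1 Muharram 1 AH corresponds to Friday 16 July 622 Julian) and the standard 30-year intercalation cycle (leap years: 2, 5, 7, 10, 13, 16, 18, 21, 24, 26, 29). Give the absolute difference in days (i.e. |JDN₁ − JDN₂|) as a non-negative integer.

JDN of the first date = 2188979.
JDN of the second date = 2227303.
|2227303 − 2188979| = 38324.

38324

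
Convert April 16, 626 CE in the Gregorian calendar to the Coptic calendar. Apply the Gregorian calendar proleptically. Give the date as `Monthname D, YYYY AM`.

Parmouti 18, 342 AM

Julian Day Number of the source date = 1949807.
Converting JDN 1949807 to the Coptic calendar gives 18 Parmouti 342 AM.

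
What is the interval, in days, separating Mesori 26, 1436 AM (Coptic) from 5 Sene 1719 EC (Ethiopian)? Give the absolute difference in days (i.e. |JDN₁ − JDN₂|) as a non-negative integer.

JDN of the first date = 2349519.
JDN of the second date = 2351994.
|2351994 − 2349519| = 2475.

2475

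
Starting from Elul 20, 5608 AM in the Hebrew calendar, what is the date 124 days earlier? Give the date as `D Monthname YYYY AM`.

14 Iyar 5608 AM

The starting date is JDN 2396289; 2396289 − 124 = 2396165.
JDN 2396165 corresponds to 14 Iyar 5608 AM.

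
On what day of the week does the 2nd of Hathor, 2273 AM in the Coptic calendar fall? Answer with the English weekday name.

In the Gregorian calendar this is 15 November 2556 (JDN 2654939).
2654939 ≡ 0 (mod 7); counting from Monday = 0 gives Monday.

Monday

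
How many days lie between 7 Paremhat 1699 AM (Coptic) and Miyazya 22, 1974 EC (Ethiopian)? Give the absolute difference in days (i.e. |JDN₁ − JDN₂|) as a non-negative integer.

JDN of the first date = 2445410.
JDN of the second date = 2445090.
|2445090 − 2445410| = 320.

320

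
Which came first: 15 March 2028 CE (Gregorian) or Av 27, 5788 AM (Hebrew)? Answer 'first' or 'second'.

first

The two dates have Julian Day Numbers 2461846 and 2462003 respectively.
Since 2461846 < 2462003, the first date comes first.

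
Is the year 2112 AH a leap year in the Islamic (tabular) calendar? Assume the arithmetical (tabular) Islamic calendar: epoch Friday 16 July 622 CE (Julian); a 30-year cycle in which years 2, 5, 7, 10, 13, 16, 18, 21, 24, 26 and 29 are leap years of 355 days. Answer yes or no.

Year 2112 AH is year 12 of its 30-year cycle; leap positions are 2, 5, 7, 10, 13, 16, 18, 21, 24, 26, 29, so it is a common year (354 days).

no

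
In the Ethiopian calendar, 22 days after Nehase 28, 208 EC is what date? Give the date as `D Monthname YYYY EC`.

The starting date is JDN 1800185; 1800185 + 22 = 1800207.
JDN 1800207 corresponds to 15 Meskerem 209 EC.

15 Meskerem 209 EC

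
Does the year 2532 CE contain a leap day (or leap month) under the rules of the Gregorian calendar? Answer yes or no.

yes

2532 is divisible by 4 and not by 100, so it is a leap year.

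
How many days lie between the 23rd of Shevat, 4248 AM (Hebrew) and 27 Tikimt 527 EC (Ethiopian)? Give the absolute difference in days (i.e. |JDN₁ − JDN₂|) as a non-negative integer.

17077

JDN of the first date = 1899321.
JDN of the second date = 1916398.
|1916398 − 1899321| = 17077.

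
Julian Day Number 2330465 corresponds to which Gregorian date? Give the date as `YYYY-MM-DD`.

Counting from JDN 2299161 = 15 Oct 1582 gives an offset of 31304 days.

1668-06-29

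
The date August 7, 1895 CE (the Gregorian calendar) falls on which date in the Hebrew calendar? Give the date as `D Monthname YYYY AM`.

Both dates share Julian Day Number 2413413; in the Hebrew calendar that is 17 Av 5655 AM.

17 Av 5655 AM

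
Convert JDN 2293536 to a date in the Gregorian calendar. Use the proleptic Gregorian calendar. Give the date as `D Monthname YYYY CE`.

Counting from JDN 2299161 = 15 Oct 1582 gives an offset of -5625 days.

22 May 1567 CE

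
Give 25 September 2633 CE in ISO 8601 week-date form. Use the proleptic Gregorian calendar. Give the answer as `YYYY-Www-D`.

2633-W39-3

The weekday is Wednesday (ISO weekday 3).
That Wednesday belongs to ISO week 39 of ISO year 2633.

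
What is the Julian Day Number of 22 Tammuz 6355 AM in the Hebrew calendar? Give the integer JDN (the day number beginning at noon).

In the Gregorian calendar the same day is 21 July 2595.
JDN 2451545 is 1 January 2000 CE (Gregorian); the target day is +217521 days from there, so JDN = 2669066.

2669066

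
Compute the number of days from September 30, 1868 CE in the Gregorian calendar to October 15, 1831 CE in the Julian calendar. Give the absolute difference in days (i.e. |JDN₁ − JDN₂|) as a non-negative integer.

JDN of the first date = 2403606.
JDN of the second date = 2390118.
|2390118 − 2403606| = 13488.

13488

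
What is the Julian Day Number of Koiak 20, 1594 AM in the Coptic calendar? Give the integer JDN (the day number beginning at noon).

In the Gregorian calendar the same day is 28 December 1877.
JDN 2451545 is 1 January 2000 CE (Gregorian); the target day is −44563 days from there, so JDN = 2406982.

2406982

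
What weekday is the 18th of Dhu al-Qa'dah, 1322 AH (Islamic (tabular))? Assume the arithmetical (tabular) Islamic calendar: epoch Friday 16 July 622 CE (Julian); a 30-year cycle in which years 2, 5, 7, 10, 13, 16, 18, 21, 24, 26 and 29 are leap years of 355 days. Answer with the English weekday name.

Equivalently 24 January 1905 Gregorian, JDN 2416870.
Since JDN mod 7 = 1 (0 = Monday), the day is Tuesday.

Tuesday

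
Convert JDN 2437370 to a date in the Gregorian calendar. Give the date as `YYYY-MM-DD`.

JDN 2451545 is 1 Jan 2000; 2437370 is −14175 days from there.

1961-03-11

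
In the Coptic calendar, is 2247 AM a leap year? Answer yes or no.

yes

2247 mod 4 = 3; in the Coptic calendar a year is leap when year mod 4 = 3, so it is a leap year.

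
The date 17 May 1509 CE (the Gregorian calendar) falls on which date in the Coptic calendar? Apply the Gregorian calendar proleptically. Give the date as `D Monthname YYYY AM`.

Both dates share Julian Day Number 2272347; in the Coptic calendar that is 12 Pashons 1225 AM.

12 Pashons 1225 AM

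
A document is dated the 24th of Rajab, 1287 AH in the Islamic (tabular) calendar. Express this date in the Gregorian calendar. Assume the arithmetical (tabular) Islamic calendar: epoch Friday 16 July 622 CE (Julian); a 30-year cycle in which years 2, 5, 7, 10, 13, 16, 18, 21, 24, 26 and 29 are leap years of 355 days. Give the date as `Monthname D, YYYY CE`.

October 20, 1870 CE

Julian Day Number of the source date = 2404356.
Converting JDN 2404356 to the Gregorian calendar gives 20 October 1870 CE.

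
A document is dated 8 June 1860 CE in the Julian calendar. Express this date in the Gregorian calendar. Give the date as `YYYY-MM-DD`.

1860-06-20

The Julian–Gregorian offset here is 12 days (Julian trailing).
8 June 1860 Julian + 12 days → 20 June 1860 Gregorian.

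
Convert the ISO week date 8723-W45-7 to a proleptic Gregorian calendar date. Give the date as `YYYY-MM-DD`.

8723-11-11

ISO week 1 of 8723 is the week containing the first Thursday of 8723.
Week 45, day 7 (Sunday) lands on 8723-11-11.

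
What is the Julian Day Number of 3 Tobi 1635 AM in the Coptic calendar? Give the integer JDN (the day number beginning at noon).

2421970

In the Gregorian calendar the same day is 11 January 1919.
JDN 2299161 is 15 October 1582 CE (Gregorian); the target day is +122809 days from there, so JDN = 2421970.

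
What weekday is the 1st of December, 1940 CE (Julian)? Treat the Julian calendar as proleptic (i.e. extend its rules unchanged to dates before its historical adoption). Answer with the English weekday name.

Saturday

This is JDN 2429978 (14 December 1940 Gregorian).
JDN 2429978 mod 7 = 5, and JDN 0 was a Monday, so this is a Saturday.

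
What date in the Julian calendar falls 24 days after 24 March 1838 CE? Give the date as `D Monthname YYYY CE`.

JDN of 24 March 1838 CE = 2392470.
2392470 + 24 = 2392494.
JDN 2392494 in the Julian calendar is 17 April 1838 CE.

17 April 1838 CE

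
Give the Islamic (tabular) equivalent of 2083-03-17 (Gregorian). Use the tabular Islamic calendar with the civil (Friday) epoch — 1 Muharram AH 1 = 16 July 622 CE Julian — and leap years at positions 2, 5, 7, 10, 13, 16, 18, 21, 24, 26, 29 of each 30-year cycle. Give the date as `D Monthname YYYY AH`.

27 Jumada al-Thani 1506 AH

Both dates share Julian Day Number 2481936; in the tabular Islamic calendar that is 27 Jumada al-Thani 1506 AH.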